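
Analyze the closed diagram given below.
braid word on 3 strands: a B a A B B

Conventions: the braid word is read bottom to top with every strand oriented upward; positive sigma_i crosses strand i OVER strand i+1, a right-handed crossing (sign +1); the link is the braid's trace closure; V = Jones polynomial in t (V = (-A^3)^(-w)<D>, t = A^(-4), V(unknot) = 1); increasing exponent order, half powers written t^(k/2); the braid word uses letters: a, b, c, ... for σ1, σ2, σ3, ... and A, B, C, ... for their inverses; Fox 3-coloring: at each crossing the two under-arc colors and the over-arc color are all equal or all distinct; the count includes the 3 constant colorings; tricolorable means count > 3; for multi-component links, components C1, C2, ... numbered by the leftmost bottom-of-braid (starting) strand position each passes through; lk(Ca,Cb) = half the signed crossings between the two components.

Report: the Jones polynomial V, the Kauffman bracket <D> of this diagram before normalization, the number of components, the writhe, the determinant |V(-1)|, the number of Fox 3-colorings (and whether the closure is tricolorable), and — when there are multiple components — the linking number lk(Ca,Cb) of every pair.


Jones polynomial: V(t) = -t^-4 + t^-3 + t^-1
<D> = A^-2 + A^6 - A^10; writhe -2
components 1, writhe -2 (6 crossings)
3-colorings: 9 of 3^6, det 3 — tricolorable
note: det 3 = |V(-1)|; divisible by 3, so tricolorable


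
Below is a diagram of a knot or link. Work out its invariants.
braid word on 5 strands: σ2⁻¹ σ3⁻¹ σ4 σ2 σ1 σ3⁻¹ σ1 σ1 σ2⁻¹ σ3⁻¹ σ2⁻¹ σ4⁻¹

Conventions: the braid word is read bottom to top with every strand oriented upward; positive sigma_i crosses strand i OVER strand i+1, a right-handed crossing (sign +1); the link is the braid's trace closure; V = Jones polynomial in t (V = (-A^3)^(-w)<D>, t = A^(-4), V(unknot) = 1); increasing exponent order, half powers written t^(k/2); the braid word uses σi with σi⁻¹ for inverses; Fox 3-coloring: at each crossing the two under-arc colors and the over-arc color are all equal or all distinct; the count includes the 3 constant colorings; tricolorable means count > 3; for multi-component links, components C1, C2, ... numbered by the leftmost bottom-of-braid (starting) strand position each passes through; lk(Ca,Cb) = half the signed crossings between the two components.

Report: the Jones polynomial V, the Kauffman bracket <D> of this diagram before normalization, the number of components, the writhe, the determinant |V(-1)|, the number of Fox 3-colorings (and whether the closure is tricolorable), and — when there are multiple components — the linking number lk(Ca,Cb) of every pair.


Jones polynomial: V(t) = -t^-3 + t^-2 - t^-1 + 3 - t + t^2 - t^3
<D> = -A^-18 + A^-14 - A^-10 + 3A^-6 - A^-2 + A^2 - A^6; writhe -2
components 1, writhe -2 (12 crossings)
3-colorings: 27 of 3^12, det 9 — tricolorable
note: w = -2 shifts under R1 moves; the (-A^3)^(2) factor cancels that in V


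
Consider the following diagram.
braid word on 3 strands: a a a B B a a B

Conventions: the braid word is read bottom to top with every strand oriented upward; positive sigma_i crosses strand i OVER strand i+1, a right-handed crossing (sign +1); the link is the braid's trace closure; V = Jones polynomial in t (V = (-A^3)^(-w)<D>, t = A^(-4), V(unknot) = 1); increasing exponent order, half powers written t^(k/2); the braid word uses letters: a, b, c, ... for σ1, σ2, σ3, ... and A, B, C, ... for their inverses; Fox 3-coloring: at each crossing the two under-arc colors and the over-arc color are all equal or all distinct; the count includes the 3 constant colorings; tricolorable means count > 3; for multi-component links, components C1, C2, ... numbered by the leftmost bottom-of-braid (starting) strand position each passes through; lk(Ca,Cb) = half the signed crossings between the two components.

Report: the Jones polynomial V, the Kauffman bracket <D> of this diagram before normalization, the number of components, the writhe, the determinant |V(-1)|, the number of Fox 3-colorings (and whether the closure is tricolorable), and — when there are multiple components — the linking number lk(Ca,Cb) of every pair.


V(t) = -t^-2 + 2t^-1 - 3 + 5t - 4t^2 + 5t^3 - 4t^4 + 2t^5 - t^6
bracket: -A^-18 + 2A^-14 - 4A^-10 + 5A^-6 - 4A^-2 + 5A^2 - 3A^6 + 2A^10 - A^14, w = +2
1 component, writhe +2, over 8 crossings
det 27, colorings 9 of 3^8 — tricolorable
observation: w = +2 (over 8 crossings) is diagram-only; (-A^3)^(-2) removes it from V


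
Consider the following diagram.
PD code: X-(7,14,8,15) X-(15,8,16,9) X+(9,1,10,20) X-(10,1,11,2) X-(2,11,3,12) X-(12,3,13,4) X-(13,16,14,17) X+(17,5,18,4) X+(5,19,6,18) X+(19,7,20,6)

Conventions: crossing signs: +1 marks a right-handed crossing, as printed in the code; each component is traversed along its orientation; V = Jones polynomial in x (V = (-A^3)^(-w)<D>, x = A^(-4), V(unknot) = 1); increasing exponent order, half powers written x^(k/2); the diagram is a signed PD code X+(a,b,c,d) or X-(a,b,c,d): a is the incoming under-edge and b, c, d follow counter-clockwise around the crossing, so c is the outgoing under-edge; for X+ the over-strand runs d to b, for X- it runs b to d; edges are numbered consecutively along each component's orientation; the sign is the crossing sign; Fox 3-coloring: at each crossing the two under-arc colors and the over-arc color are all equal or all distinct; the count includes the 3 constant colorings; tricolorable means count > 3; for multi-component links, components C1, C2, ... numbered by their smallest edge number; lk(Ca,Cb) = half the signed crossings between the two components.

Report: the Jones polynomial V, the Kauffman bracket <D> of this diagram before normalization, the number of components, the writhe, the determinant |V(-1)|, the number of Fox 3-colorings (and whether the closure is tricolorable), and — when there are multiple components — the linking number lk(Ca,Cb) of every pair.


V(x) = -x^-5 + x^-4 - x^-3 + 2x^-2 - x^-1 + 2 - x
bracket: -A^-10 + 2A^-6 - A^-2 + 2A^2 - A^6 + A^10 - A^14, w = -2
1 component, writhe -2, over 10 crossings
det 9, colorings 9 of 3^10 — tricolorable
observation: w = -2 (over 10 crossings) is diagram-only; (-A^3)^(2) removes it from V


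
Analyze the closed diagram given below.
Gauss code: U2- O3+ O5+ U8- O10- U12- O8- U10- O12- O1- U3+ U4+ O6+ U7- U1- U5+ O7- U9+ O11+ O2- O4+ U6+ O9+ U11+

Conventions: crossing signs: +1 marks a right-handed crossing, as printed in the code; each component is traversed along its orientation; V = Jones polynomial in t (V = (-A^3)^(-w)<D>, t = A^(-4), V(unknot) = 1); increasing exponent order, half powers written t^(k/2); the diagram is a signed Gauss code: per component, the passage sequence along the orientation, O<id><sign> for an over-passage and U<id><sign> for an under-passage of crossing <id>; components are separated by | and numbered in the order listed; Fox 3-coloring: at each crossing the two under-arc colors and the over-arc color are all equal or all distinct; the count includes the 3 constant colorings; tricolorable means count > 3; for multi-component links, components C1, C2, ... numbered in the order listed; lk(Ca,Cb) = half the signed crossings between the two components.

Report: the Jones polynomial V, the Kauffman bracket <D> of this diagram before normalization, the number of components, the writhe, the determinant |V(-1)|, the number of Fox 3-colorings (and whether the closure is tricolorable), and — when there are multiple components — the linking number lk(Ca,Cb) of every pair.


V(t) = -t^-3 + t^-2 - t^-1 + 3 - t + t^2 - t^3
bracket: -A^-12 + A^-8 - A^-4 + 3 - A^4 + A^8 - A^12, w = 0
1 component, writhe 0, over 12 crossings
det 9, colorings 27 of 3^12 — tricolorable
observation: the span of V is 6, forcing >= 6 crossings in any diagram


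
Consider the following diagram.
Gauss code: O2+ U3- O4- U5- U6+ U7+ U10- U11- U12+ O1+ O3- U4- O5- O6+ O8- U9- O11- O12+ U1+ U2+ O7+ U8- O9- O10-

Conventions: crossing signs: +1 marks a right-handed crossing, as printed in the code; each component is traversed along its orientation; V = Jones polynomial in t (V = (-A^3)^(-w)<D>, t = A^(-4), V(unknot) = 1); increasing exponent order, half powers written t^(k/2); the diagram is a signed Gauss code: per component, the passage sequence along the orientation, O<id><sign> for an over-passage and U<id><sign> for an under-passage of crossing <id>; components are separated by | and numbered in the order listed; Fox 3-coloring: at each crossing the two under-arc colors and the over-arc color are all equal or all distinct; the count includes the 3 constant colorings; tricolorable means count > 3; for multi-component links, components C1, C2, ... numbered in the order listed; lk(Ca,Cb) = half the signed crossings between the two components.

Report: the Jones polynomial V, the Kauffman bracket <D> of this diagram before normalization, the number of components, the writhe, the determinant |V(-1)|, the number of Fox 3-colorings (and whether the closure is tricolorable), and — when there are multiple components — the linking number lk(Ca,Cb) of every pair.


Jones polynomial: V(t) = t^-5 - 2t^-4 + 2t^-3 - 2t^-2 + 2t^-1 - 1 + t
<D> = A^-10 - A^-6 + 2A^-2 - 2A^2 + 2A^6 - 2A^10 + A^14; writhe -2
components 1, writhe -2 (12 crossings)
3-colorings: 3 of 3^12, det 11 — not tricolorable
note: w = -2 shifts under R1 moves; the (-A^3)^(2) factor cancels that in V


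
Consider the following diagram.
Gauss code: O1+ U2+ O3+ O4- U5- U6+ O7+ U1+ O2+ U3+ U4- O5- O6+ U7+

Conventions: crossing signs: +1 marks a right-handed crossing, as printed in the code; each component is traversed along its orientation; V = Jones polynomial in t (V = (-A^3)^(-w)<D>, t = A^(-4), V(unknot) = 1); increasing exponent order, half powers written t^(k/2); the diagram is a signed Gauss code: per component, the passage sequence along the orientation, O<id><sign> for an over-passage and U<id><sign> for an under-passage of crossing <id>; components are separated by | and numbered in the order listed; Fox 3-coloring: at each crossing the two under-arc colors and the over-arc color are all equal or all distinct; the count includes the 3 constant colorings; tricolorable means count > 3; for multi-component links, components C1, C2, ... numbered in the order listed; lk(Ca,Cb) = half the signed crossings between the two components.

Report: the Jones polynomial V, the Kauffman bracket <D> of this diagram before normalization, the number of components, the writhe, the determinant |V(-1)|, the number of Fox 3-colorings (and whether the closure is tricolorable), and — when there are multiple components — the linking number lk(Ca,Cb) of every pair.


V = t + t^3 - t^4
<D> = A^-7 - A^-3 - A^5 (w = +3)
1 component over 7 crossings, w = +3
9 Fox colorings among 3^7, |V(-1)| = 3: tricolorable
why: w = +3 (over 7 crossings) is diagram-only; (-A^3)^(-3) removes it from V


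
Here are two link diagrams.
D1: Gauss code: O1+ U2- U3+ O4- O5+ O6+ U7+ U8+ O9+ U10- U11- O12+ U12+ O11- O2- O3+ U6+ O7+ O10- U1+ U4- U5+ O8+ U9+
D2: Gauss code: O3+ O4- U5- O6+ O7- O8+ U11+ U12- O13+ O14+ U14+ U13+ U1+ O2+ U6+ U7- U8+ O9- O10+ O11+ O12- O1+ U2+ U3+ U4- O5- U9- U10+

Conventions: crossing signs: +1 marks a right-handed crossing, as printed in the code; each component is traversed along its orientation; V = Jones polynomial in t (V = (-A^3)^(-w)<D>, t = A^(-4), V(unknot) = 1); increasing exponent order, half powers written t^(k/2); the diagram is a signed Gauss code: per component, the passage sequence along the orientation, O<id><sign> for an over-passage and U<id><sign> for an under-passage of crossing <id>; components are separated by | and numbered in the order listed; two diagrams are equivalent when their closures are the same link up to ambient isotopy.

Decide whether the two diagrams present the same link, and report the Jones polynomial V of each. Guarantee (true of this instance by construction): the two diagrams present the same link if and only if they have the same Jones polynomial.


equivalent: no
D1 (bracket -A^-12 + A^-8 - A^-4 + 2 - A^4 + A^8; 12 crossings at w = +4): V = t - t^2 + 2t^3 - t^4 + t^5 - t^6
D2 (bracket -A^-4 + 1 + A^8; 14 crossings at w = +4): V = t + t^3 - t^4
key observation: comparing 2 Jones polynomials yields 2 groups


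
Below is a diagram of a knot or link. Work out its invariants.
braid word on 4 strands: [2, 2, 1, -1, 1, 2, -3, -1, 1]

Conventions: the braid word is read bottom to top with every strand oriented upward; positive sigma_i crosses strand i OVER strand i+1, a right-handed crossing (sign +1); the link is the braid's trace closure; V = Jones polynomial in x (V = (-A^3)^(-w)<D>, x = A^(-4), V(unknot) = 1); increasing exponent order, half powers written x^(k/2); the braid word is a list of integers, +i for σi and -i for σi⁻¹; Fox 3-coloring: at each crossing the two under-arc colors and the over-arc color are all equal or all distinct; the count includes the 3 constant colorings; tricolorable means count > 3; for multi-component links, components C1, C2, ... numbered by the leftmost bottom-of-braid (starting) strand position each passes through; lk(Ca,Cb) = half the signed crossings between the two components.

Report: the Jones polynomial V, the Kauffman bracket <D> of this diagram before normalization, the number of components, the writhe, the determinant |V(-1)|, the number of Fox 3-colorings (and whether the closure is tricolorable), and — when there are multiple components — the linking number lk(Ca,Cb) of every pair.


Jones polynomial: V(x) = x + x^3 - x^4
<D> = A^-7 - A^-3 - A^5; writhe +3
components 1, writhe +3 (9 crossings)
3-colorings: 9 of 3^9, det 3 — tricolorable
note: inverse pairs cancel, leaving σ2 σ2 σ1 σ2 σ3⁻¹


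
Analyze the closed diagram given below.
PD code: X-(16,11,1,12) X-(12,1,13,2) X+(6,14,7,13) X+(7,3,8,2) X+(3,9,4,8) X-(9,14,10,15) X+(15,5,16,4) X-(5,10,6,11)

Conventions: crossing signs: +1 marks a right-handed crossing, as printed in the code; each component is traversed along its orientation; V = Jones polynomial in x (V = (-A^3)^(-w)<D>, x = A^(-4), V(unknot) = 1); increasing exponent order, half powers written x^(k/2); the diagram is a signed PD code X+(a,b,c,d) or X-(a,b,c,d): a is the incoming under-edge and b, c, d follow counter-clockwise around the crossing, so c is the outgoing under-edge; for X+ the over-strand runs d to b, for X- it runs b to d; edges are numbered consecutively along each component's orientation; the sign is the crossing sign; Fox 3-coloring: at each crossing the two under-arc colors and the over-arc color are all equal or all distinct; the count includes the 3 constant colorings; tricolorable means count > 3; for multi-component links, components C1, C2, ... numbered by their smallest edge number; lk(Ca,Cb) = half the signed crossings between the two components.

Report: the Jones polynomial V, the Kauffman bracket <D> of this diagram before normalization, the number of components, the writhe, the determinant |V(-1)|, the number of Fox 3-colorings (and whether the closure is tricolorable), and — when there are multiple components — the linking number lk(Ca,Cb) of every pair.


V = -x^-3 + 2x^-2 - 2x^-1 + 3 - 2x + 2x^2 - x^3
<D> = -A^-12 + 2A^-8 - 2A^-4 + 3 - 2A^4 + 2A^8 - A^12 (w = 0)
1 component over 8 crossings, w = 0
3 Fox colorings among 3^8, |V(-1)| = 13: not tricolorable
why: det 13 = |V(-1)|; not divisible by 3, so not tricolorable


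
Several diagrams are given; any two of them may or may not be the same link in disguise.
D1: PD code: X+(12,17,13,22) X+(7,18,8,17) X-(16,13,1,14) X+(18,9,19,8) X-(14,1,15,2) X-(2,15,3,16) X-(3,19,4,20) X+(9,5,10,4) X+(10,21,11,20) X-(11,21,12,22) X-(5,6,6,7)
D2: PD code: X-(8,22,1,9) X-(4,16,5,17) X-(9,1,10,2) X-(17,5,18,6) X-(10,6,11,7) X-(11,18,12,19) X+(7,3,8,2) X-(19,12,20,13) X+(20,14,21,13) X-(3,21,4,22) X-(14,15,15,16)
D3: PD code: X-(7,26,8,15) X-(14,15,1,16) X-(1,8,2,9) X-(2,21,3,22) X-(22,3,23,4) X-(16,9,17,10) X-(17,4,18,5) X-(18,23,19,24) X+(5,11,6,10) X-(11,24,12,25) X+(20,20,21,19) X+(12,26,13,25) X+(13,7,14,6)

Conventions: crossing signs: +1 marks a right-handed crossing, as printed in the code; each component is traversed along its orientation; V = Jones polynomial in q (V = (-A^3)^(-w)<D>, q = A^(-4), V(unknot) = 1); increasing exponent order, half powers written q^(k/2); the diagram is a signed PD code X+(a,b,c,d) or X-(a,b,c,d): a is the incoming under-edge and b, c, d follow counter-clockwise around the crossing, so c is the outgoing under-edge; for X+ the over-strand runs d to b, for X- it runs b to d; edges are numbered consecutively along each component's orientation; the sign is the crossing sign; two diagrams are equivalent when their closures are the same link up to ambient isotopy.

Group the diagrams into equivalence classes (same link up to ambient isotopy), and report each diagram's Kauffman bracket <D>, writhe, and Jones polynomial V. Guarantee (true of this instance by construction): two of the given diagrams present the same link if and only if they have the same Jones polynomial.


classes: {D1} | {D2, D3}
V(D1) = q^(-7/2) - q^(-5/2) + q^(-3/2) - 2q^(-1/2) - q^(3/2)  [11 crossings, <D> = A^-9 + 2A^-1 - A^3 + A^7 - A^11, w = -1]
D2 (bracket A^-15 - A^-11 + 2A^-7 - 2A^-3 + 2A - A^5 + A^9; 11 crossings at w = -7): V = -q^(-15/2) + q^(-13/2) - 2q^(-11/2) + 2q^(-9/2) - 2q^(-7/2) + q^(-5/2) - q^(-3/2)
V(D3) = -q^(-15/2) + q^(-13/2) - 2q^(-11/2) + 2q^(-9/2) - 2q^(-7/2) + q^(-5/2) - q^(-3/2)  [13 crossings, <D> = A^-9 - A^-5 + 2A^-1 - 2A^3 + 2A^7 - A^11 + A^15, w = -5]
note: V(q) takes 2 values over 3 diagrams, fixing the grouping


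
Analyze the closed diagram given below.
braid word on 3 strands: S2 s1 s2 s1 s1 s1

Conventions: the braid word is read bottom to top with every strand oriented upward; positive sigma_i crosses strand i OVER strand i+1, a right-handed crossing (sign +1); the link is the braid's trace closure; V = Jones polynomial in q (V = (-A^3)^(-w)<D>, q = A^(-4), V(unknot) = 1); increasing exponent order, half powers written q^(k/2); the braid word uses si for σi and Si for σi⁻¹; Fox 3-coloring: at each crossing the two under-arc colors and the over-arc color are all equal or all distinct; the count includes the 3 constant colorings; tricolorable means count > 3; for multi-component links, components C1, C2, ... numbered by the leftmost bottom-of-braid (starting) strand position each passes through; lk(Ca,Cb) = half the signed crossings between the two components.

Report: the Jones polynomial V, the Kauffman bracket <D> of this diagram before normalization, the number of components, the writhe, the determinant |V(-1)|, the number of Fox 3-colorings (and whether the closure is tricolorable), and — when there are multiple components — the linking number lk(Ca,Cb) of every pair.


V(q) = q + q^3 - q^4
bracket: -A^-4 + 1 + A^8, w = +4
1 component, writhe +4, over 6 crossings
det 3, colorings 9 of 3^6 — tricolorable
observation: the span of V is 3, forcing >= 3 crossings in any diagram


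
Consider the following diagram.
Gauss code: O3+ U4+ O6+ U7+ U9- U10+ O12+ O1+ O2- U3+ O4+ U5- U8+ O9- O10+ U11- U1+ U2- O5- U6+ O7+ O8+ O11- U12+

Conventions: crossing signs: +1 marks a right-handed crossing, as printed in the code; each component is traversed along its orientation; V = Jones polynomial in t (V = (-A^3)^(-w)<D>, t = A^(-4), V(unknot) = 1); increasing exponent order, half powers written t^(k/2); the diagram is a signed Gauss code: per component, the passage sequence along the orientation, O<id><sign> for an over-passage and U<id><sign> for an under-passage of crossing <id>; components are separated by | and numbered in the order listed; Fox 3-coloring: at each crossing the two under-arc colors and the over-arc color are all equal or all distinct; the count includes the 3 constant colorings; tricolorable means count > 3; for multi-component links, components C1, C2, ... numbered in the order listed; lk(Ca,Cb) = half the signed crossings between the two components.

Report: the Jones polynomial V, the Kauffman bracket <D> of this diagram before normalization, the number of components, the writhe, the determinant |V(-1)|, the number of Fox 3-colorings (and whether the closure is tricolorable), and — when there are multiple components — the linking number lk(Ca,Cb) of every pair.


Jones polynomial: V(t) = t^2 + t^4 - t^5 + t^6 - t^7
<D> = -A^-16 + A^-12 - A^-8 + A^-4 + A^4; writhe +4
components 1, writhe +4 (12 crossings)
3-colorings: 3 of 3^12, det 5 — not tricolorable
note: the span of V is 5, forcing >= 5 crossings in any diagram


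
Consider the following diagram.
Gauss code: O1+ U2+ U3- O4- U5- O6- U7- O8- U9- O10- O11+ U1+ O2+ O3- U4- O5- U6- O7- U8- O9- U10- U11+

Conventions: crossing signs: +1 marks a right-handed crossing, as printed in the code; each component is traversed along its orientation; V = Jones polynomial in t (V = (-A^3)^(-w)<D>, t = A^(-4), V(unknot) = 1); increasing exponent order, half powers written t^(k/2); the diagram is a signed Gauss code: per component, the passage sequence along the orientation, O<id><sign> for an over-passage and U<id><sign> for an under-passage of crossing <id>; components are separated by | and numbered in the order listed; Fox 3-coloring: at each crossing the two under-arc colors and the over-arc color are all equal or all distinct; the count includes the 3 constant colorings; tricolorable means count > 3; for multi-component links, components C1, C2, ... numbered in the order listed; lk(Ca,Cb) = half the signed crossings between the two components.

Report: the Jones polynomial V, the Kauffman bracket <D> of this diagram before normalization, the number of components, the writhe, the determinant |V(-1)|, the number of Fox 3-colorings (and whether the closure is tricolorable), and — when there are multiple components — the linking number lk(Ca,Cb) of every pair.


Jones polynomial: V(t) = -t^-7 + t^-6 - t^-5 + t^-4 + t^-2
<D> = -A^-7 - A + A^5 - A^9 + A^13; writhe -5
components 1, writhe -5 (11 crossings)
3-colorings: 3 of 3^11, det 5 — not tricolorable
note: V spans 5 powers of t: at least 5 crossings in any diagram


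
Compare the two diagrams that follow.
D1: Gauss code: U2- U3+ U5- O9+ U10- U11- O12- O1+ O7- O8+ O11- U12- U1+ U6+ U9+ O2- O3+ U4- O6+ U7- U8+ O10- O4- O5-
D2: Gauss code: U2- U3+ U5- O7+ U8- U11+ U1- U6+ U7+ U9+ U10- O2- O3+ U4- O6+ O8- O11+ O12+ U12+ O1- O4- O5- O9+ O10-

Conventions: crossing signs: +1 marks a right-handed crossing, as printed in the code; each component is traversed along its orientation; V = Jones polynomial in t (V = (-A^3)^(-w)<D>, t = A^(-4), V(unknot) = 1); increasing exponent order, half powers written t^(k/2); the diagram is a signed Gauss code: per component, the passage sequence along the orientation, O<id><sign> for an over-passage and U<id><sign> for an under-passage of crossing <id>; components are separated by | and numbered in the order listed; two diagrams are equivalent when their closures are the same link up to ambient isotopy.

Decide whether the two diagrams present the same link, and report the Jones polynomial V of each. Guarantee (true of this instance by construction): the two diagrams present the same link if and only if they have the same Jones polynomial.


same link: yes
V(D1) = 1  [12 crossings, <D> = A^-6, w = -2]
V(D2) = 1  (w 0, c 12, <D> = 1)
note: one V(t) for all 2 diagrams — one class (guaranteed)


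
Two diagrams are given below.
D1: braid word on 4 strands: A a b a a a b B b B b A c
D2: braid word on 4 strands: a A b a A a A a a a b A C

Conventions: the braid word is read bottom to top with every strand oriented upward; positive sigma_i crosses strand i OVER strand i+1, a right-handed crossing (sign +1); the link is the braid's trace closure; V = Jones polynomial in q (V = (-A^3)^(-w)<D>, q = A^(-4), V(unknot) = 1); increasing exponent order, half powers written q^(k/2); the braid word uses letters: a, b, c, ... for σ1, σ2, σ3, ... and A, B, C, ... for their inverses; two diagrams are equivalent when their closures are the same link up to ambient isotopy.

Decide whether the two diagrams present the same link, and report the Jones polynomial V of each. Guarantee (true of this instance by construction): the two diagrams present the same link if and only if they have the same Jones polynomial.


equivalent: yes
V(D1) = q - q^2 + 2q^3 - q^4 + q^5 - q^6  (w +5, c 13, <D> = A^-9 - A^-5 + A^-1 - 2A^3 + A^7 - A^11)
V(D2) = q - q^2 + 2q^3 - q^4 + q^5 - q^6  [13 crossings, <D> = A^-15 - A^-11 + A^-7 - 2A^-3 + A - A^5, w = +3]
key observation: D2 (13 crossings) and D1 (13) are Markov-related braid presentations


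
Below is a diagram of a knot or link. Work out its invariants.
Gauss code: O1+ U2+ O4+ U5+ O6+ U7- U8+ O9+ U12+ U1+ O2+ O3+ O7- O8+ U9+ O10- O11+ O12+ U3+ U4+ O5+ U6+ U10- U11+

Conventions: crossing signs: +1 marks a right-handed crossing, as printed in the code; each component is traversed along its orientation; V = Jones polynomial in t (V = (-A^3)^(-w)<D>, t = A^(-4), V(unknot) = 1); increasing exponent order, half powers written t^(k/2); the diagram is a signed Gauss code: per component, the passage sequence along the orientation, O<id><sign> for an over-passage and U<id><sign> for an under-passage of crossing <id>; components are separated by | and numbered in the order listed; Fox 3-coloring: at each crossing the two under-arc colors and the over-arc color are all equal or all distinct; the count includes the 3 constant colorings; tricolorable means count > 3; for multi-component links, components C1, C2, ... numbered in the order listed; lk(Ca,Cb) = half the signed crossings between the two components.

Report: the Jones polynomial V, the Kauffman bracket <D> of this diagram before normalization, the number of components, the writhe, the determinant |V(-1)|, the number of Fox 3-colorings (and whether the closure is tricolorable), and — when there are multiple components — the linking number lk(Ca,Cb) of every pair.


V(t) = t^3 + t^5 - t^8
bracket: -A^-8 + A^4 + A^12, w = +8
1 component, writhe +8, over 12 crossings
det 3, colorings 9 of 3^12 — tricolorable
observation: the span of V is 5, forcing >= 5 crossings in any diagram


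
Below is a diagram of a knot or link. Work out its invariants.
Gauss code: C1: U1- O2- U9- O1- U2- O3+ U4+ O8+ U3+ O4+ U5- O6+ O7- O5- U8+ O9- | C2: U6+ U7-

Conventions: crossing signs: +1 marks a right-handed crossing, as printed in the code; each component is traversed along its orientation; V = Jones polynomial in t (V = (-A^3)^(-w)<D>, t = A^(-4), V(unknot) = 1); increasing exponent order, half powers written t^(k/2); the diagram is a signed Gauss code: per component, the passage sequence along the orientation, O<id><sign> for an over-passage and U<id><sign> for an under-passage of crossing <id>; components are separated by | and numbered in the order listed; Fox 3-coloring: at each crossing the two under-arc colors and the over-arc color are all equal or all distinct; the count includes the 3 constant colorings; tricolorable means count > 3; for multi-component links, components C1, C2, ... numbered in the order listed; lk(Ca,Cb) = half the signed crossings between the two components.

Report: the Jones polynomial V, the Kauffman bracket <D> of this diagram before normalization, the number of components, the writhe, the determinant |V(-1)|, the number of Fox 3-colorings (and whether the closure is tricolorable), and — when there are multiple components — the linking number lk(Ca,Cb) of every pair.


V(t) = t^(-7/2) - 2t^(-1/2) - 2t^(1/2) + t^(7/2)
bracket: -A^-17 + 2A^-5 + 2A^-1 - A^11, w = -1
2 components, writhe -1, over 9 crossings
lk(C1,C2) = 0
det 0, colorings 81 of 3^9 — tricolorable
observation: every pair of the 2 components has lk = 0


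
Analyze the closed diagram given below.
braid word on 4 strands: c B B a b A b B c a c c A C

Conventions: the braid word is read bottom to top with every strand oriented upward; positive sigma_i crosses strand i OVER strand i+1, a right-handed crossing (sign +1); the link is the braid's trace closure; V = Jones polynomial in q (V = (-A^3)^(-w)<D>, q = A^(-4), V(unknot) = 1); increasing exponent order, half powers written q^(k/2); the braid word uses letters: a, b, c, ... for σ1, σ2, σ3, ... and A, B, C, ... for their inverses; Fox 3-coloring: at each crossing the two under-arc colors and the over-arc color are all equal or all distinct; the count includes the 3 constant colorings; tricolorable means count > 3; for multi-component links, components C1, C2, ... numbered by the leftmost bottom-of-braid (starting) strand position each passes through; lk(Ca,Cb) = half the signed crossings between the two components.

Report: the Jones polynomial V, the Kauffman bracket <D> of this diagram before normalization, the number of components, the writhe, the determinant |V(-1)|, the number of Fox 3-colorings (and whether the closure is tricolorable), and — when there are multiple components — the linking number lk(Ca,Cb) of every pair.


V(q) = -q^(-3/2) - 2q^(1/2) + q^(3/2) - q^(5/2) + q^(7/2)
bracket: A^-8 - A^-4 + 1 - 2A^4 - A^12, w = +2
2 components, writhe +2, over 14 crossings
lk(C1,C2) = -1
det 6, colorings 9 of 3^14 — tricolorable
observation: summing lk over 1 pair gives -1


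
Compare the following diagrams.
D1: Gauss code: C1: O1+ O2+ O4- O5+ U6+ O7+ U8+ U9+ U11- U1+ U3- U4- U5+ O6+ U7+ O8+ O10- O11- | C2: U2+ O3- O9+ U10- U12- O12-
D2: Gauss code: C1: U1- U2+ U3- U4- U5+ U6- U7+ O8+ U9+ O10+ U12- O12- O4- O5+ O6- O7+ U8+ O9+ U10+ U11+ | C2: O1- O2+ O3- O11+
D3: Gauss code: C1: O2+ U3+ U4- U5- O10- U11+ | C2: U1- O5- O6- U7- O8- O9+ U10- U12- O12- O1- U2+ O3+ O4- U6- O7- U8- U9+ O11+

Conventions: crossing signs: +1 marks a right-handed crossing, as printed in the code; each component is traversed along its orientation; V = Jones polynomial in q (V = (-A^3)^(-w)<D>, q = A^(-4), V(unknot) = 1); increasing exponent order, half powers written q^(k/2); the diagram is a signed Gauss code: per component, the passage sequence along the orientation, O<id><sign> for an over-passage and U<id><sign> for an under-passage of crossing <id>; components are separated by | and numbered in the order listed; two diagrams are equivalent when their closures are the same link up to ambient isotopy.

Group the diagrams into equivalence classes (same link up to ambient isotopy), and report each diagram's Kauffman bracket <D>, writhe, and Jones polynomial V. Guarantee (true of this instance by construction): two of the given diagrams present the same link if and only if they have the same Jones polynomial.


classes: {D1, D2} | {D3}
V(D1) = -q^(1/2) - q^(3/2) - q^(5/2) + q^(9/2)  [12 crossings, <D> = A^-12 - A^-4 - 1 - A^4, w = +2]
V(D2) = -q^(1/2) - q^(3/2) - q^(5/2) + q^(9/2)  (w +2, c 12, <D> = A^-12 - A^-4 - 1 - A^4)
V(D3) = q^(-11/2) - q^(-9/2) + q^(-7/2) - 2q^(-5/2) + q^(-3/2) - 2q^(-1/2)  [12 crossings, <D> = -2A^-10 + A^-6 - 2A^-2 + A^2 - A^6 + A^10, w = -4]
note: 2 classes among 3 diagrams; unequal V(q) rules out equality


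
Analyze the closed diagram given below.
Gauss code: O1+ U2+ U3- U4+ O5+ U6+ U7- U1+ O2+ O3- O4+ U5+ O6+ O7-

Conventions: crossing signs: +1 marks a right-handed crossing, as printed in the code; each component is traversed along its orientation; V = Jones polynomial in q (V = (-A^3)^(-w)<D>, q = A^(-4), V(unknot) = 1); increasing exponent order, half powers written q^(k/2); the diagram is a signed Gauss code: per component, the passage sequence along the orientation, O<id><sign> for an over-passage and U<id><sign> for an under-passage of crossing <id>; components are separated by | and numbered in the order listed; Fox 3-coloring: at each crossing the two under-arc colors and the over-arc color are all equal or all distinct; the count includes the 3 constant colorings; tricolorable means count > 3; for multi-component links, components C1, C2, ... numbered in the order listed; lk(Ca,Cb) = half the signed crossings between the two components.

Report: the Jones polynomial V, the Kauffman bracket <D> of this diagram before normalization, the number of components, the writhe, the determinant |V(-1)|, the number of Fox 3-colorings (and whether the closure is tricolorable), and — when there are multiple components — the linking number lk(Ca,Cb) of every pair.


V = q + q^3 - q^4
<D> = A^-7 - A^-3 - A^5 (w = +3)
1 component over 7 crossings, w = +3
9 Fox colorings among 3^7, |V(-1)| = 3: tricolorable
why: the span of V is 3, forcing >= 3 crossings in any diagram


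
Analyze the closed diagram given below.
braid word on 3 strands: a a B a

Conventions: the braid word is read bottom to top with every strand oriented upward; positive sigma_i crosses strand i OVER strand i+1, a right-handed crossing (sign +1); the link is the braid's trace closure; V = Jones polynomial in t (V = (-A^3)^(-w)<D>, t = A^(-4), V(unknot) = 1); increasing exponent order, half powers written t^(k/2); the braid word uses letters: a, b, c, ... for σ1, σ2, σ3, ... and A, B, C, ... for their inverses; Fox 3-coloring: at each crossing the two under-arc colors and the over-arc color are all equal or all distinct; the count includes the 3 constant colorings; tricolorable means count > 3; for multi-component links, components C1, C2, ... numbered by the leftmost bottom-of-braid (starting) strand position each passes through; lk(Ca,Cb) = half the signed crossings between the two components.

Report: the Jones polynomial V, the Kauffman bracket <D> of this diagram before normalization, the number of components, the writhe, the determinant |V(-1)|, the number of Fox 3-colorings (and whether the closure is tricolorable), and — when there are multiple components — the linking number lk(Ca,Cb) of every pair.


V = t + t^3 - t^4
<D> = -A^-10 + A^-6 + A^2 (w = +2)
1 component over 4 crossings, w = +2
9 Fox colorings among 3^4, |V(-1)| = 3: tricolorable
why: w = +2 (over 4 crossings) is diagram-only; (-A^3)^(-2) removes it from V


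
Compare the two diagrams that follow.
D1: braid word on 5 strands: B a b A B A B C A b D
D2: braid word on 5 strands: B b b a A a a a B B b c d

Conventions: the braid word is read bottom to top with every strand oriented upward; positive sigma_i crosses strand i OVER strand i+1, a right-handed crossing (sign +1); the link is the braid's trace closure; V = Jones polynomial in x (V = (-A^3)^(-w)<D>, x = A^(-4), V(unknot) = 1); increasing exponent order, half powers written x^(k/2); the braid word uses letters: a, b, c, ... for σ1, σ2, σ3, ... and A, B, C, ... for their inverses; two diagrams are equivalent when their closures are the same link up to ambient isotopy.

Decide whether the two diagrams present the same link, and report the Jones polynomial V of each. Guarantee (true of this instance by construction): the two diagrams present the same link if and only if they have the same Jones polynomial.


equivalent: no
D1 (bracket A^-13 + A^-5; 11 crossings at w = -5): V = -x^(-5/2) - x^(-1/2)
D2 (bracket -A^-3 + A^5 + A^9 + A^13; 13 crossings at w = +5): V = -x^(1/2) - x^(3/2) - x^(5/2) + x^(9/2)
key observation: 2 values of V(x) split the 2 diagrams


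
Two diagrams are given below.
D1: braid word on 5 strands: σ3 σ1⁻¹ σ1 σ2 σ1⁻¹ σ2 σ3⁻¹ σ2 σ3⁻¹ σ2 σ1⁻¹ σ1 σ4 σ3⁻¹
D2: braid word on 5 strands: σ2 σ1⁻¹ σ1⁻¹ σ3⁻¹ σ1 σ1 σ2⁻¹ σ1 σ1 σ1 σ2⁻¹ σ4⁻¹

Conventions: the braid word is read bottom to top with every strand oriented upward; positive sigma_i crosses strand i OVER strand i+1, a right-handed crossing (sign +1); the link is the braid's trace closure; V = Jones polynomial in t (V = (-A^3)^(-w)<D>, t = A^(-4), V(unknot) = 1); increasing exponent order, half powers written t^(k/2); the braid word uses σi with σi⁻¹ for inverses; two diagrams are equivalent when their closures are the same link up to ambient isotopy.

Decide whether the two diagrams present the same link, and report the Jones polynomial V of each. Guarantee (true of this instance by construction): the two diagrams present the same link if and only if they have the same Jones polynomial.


equivalent: no
D1 (bracket A^-14 - 2A^-10 + 2A^-6 - 2A^-2 + 2A^2 - A^6 + A^10; 14 crossings at w = +2): V = t^-1 - 1 + 2t - 2t^2 + 2t^3 - 2t^4 + t^5
V(D2) = t + t^3 - t^4  [12 crossings, <D> = -A^-16 + A^-12 + A^-4, w = 0]
observation: comparing 2 Jones polynomials yields 2 groups


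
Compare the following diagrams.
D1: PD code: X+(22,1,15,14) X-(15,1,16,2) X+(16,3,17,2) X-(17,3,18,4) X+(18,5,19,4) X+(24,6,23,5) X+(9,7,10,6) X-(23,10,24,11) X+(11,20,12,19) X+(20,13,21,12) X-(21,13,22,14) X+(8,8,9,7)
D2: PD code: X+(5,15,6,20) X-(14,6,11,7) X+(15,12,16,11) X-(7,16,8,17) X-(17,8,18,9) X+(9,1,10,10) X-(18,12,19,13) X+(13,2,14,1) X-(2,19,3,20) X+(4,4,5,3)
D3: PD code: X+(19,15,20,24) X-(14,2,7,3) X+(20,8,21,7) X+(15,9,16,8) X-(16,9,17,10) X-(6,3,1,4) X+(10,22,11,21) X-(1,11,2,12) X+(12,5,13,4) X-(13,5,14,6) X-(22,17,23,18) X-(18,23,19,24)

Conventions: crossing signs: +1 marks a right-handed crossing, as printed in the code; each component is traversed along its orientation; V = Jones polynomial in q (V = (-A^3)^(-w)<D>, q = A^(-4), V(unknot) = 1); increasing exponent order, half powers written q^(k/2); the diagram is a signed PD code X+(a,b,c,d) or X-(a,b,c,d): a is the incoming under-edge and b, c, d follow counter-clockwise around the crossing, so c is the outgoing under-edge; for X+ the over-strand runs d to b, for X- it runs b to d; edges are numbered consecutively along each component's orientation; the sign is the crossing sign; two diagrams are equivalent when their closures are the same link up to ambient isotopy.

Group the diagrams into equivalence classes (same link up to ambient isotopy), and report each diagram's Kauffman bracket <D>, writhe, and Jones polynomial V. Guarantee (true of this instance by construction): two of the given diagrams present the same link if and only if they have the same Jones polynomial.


equivalence classes: {D1} | {D2} | {D3}
D1 (bracket 1 + A^4 + A^8 + A^12; 12 crossings at w = +4): V = 1 + q + q^2 + q^3
V(D2) = q^-3 + q^-2 + q^-1 + 1  (w 0, c 10, <D> = 1 + A^4 + A^8 + A^12)
V(D3) = q^-2 + 2 + q^2  [12 crossings, <D> = A^-14 + 2A^-6 + A^2, w = -2]
key observation: comparing 3 Jones polynomials yields 3 groups


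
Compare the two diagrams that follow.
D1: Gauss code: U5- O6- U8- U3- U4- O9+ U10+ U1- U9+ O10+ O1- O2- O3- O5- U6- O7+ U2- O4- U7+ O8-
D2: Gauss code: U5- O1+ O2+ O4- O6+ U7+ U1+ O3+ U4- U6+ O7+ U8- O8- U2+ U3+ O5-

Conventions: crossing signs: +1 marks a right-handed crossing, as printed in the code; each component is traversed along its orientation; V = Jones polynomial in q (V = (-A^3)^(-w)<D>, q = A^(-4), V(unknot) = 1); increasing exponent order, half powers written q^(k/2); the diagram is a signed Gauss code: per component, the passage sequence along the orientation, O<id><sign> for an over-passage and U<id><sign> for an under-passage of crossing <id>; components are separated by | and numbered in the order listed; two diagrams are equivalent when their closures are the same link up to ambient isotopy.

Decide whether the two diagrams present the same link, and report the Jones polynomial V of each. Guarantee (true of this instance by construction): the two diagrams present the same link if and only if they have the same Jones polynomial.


equivalent: no
V(D1) = -q^-6 + q^-5 - q^-4 + 2q^-3 - q^-2 + q^-1  (w -4, c 10, <D> = A^-8 - A^-4 + 2 - A^4 + A^8 - A^12)
V(D2) = q + q^3 - q^4  (w +2, c 8, <D> = -A^-10 + A^-6 + A^2)
why: 2 classes among 2 diagrams; unequal V(q) rules out equality


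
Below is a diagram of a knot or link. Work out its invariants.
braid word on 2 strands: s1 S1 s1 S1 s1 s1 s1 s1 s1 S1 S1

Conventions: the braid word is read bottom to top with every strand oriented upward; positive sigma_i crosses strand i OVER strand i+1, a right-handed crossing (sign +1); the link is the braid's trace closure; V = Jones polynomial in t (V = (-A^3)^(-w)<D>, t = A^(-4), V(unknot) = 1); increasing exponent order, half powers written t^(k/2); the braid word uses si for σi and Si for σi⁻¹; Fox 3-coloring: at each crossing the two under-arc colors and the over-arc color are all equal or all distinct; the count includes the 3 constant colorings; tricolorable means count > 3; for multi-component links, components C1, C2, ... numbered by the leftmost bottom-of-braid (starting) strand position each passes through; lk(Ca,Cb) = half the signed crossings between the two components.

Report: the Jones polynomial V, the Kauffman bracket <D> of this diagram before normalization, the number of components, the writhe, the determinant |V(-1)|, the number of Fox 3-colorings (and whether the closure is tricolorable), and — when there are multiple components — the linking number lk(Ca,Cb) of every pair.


Jones polynomial: V(t) = t + t^3 - t^4
<D> = A^-7 - A^-3 - A^5; writhe +3
components 1, writhe +3 (11 crossings)
3-colorings: 9 of 3^11, det 3 — tricolorable
note: one generator, power 3: the (2,3) torus pattern
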